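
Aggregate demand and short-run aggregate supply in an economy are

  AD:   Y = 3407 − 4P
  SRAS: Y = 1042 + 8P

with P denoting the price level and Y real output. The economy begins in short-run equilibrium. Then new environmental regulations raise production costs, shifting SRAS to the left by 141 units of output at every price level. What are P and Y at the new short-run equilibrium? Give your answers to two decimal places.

P = 208.83, Y = 2571.67

This is a negative supply shock: SRAS shifts left.
New SRAS: Y = 901 + 8P.
Set AD = SRAS: 3407 − 4P = 901 + 8P, so 2506 = 12P and P = 208.83.
Substituting into AD, Y = 2571.67.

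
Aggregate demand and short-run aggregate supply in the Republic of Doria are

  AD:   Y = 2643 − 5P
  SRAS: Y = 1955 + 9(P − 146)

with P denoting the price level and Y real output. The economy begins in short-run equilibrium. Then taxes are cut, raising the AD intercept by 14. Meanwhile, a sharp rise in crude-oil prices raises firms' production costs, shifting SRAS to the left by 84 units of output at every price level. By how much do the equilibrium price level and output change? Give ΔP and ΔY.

After both shocks: AD is Y = 2657 − 5P and SRAS is Y = 557 + 9P.
Setting them equal: 2100 = 14P, so P = 150.
Y = 2657 − 5·150 = 1907.
Initially P = 143, Y = 1928, so ΔP = +7 and ΔY = -21.

ΔP = +7, ΔY = -21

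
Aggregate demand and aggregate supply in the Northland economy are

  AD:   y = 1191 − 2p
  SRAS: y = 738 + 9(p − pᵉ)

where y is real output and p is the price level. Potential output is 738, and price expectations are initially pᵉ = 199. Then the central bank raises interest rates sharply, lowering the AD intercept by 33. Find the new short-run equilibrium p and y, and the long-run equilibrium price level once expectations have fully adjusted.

AD shifts left: new AD is y = 1158 − 2p. With pᵉ = 199, SRAS is y = 9p − 1053.
Short run: 1158 − 2p = 9p − 1053 gives 2211 = 11p, so p = 201 and y = 1158 − 2·201 = 756.
y = 756 is above potential 738; expectations adjust and SRAS shifts left until y = 738.
Long run: on the new AD curve, 738 = 1158 − 2p gives p = 210.

Short run: p = 201, y = 756. Long run: p = 210.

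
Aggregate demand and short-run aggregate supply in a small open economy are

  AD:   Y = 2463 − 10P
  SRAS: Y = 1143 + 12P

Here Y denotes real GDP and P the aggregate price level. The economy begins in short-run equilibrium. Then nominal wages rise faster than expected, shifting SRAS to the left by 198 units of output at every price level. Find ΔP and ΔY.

ΔP = +9, ΔY = -90

This is a negative supply shock: SRAS shifts left.
New SRAS: Y = 945 + 12P.
Set AD = SRAS: 2463 − 10P = 945 + 12P, so 1518 = 22P and P = 69.
Y = 2463 − 10·69 = 1773.
Initially P = 60, Y = 1863, so ΔP = +9 and ΔY = -90.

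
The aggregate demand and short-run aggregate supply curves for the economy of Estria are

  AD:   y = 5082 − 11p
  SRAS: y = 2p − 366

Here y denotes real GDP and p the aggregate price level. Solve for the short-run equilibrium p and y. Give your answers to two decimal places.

Set AD = SRAS: 5082 − 11p = 2p − 366, so 5448 = 13p and p = 419.08.
Substituting into AD, y = 5082 − 11p = 472.15.

p = 419.08, y = 472.15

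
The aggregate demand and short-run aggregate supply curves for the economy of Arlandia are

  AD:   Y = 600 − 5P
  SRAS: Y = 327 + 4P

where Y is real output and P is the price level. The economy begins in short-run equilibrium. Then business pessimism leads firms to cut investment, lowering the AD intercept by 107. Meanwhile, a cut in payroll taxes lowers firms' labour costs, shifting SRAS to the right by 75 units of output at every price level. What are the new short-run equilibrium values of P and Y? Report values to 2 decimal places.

After both shocks: AD is Y = 493 − 5P and SRAS is Y = 402 + 4P.
Setting them equal: 91 = 9P, so P = 10.11.
Substituting into AD, Y = 442.44.

P = 10.11, Y = 442.44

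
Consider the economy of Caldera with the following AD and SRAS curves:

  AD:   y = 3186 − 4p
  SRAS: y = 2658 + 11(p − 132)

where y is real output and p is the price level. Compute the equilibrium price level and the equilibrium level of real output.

p = 132, y = 2658

Write SRAS as y = 2658 + 11p − 1452 = 1206 + 11p.
Set AD = SRAS: 3186 − 4p = 1206 + 11p, so 1980 = 15p and p = 132.
Then y = 3186 − 4·132 = 2658.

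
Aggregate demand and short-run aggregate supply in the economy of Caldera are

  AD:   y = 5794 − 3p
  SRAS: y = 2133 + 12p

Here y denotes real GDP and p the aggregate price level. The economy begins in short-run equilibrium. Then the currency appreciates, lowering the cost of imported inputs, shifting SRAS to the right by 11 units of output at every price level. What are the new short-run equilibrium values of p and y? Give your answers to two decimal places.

p = 243.33, y = 5064.00

This is a positive supply shock: SRAS shifts right.
New SRAS: y = 2144 + 12p.
Set AD = SRAS: 5794 − 3p = 2144 + 12p, so 3650 = 15p and p = 243.33.
Substituting into AD, y = 5064.00.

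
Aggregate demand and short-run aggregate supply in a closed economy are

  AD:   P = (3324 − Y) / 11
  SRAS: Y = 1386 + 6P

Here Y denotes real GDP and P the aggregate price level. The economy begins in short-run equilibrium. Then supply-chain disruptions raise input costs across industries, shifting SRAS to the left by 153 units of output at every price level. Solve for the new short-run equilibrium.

This is a negative supply shock: SRAS shifts left.
New SRAS: Y = 1233 + 6P.
Set AD = SRAS: 3324 − 11P = 1233 + 6P, so 2091 = 17P and P = 123.
Y = 3324 − 11·123 = 1971.

P = 123, Y = 1971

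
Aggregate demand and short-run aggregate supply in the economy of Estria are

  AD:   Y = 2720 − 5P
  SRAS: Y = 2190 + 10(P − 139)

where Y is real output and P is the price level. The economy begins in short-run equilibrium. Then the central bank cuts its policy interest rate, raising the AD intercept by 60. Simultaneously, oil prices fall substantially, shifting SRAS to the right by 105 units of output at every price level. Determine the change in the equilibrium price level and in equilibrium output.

After both shocks: AD is Y = 2780 − 5P and SRAS is Y = 905 + 10P.
Setting them equal: 1875 = 15P, so P = 125.
Y = 2780 − 5·125 = 2155.
Initially P = 128, Y = 2080, so ΔP = -3 and ΔY = +75.

ΔP = -3, ΔY = +75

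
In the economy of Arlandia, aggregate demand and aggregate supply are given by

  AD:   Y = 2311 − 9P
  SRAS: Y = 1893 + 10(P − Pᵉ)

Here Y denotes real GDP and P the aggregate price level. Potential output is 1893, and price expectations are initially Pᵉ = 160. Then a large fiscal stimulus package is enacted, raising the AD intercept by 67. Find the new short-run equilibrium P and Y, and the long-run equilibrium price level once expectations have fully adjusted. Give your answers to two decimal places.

AD shifts right: new AD is Y = 2378 − 9P. With Pᵉ = 160, SRAS is Y = 293 + 10P.
Short run: 2378 − 9P = 293 + 10P gives 2085 = 19P, so P = 109.74 and Y = 2378 − 9P = 1390.37.
Y = 1390.37 is below potential 1893; expectations adjust and SRAS shifts right until Y = 1893.
Long run: on the new AD curve, 1893 = 2378 − 9P gives P = 53.89.

Short run: P = 109.74, Y = 1390.37. Long run: P = 53.89.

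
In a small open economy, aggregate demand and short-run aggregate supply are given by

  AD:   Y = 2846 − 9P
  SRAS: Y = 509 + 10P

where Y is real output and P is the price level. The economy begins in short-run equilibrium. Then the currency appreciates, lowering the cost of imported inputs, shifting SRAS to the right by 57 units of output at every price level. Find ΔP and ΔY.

This is a positive supply shock: SRAS shifts right.
New SRAS: Y = 566 + 10P.
Set AD = SRAS: 2846 − 9P = 566 + 10P, so 2280 = 19P and P = 120.
Y = 2846 − 9·120 = 1766.
Initially P = 123, Y = 1739, so ΔP = -3 and ΔY = +27.

ΔP = -3, ΔY = +27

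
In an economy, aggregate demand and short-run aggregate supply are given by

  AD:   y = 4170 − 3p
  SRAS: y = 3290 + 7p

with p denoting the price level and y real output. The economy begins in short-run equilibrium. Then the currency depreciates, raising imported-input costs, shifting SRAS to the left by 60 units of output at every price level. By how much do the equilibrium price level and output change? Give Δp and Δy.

Δp = +6, Δy = -18

This is a negative supply shock: SRAS shifts left.
New SRAS: y = 3230 + 7p.
Set AD = SRAS: 4170 − 3p = 3230 + 7p, so 940 = 10p and p = 94.
y = 4170 − 3·94 = 3888.
Initially p = 88, y = 3906, so Δp = +6 and Δy = -18.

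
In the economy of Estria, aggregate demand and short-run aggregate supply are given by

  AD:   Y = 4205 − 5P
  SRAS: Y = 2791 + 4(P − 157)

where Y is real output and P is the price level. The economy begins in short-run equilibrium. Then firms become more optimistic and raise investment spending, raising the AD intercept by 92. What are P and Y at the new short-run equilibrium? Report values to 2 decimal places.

This is a positive demand shock: AD shifts right.
New AD: Y = 4297 − 5P.
SRAS can be written Y = 2163 + 4P.
Set AD = SRAS: 4297 − 5P = 2163 + 4P, so 2134 = 9P and P = 237.11.
Substituting into AD, Y = 3111.44.

P = 237.11, Y = 3111.44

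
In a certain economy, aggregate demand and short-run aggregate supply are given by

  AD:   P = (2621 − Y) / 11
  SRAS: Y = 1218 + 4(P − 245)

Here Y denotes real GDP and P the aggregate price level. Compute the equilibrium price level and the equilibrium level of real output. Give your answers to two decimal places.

Write SRAS as Y = 1218 + 4P − 980 = 238 + 4P.
Rearrange AD to Y = 2621 − 11P.
Set AD = SRAS: 2621 − 11P = 238 + 4P, so 2383 = 15P and P = 158.87.
Substituting into AD, Y = 2621 − 11P = 873.47.

P = 158.87, Y = 873.47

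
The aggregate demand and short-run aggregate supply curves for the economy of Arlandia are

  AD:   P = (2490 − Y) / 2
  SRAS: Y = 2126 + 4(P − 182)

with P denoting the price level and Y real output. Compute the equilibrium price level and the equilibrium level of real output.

Write SRAS as Y = 2126 + 4P − 728 = 1398 + 4P.
Rearrange AD to Y = 2490 − 2P.
Set AD = SRAS: 2490 − 2P = 1398 + 4P, so 1092 = 6P and P = 182.
Then Y = 2490 − 2·182 = 2126.

P = 182, Y = 2126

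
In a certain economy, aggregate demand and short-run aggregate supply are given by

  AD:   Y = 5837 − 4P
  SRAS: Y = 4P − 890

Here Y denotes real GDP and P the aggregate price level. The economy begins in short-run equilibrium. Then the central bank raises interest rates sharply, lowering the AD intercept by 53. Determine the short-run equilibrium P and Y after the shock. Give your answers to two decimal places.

P = 834.25, Y = 2447.00

This is a negative demand shock: AD shifts left.
New AD: Y = 5784 − 4P.
Set AD = SRAS: 5784 − 4P = 4P − 890, so 6674 = 8P and P = 834.25.
Substituting into AD, Y = 2447.00.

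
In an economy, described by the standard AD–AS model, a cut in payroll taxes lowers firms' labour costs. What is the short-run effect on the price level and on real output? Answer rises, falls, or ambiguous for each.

This is a favourable supply shock: SRAS shifts right.
Moving along the downward-sloping AD curve, P falls and Y rises.

Price level: falls; output: rises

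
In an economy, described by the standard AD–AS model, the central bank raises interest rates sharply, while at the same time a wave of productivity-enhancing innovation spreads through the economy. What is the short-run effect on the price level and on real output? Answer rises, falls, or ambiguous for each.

Price level: falls; output: ambiguous

The first event is a negative demand shock: AD shifts left, which by itself pushes P down and Y down.
The second is a favourable supply shock: SRAS shifts right, which by itself pushes P down and Y up.
Both shocks push P down, so P falls. The two shocks push Y in opposite directions, so the effect on Y is ambiguous.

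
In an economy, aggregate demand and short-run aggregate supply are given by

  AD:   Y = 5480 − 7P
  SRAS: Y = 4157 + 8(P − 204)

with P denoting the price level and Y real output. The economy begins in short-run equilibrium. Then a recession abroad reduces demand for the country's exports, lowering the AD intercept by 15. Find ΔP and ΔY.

ΔP = -1, ΔY = -8

This is a negative demand shock: AD shifts left.
New AD: Y = 5465 − 7P.
SRAS can be written Y = 2525 + 8P.
Set AD = SRAS: 5465 − 7P = 2525 + 8P, so 2940 = 15P and P = 196.
Y = 5465 − 7·196 = 4093.
Initially P = 197, Y = 4101, so ΔP = -1 and ΔY = -8.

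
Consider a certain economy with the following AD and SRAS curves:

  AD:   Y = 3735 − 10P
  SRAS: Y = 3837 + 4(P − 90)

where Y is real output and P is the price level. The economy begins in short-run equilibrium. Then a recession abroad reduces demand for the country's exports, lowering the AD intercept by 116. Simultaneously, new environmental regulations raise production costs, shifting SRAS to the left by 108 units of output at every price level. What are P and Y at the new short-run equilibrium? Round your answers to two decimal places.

P = 17.86, Y = 3440.43

After both shocks: AD is Y = 3619 − 10P and SRAS is Y = 3369 + 4P.
Setting them equal: 250 = 14P, so P = 17.86.
Substituting into AD, Y = 3440.43.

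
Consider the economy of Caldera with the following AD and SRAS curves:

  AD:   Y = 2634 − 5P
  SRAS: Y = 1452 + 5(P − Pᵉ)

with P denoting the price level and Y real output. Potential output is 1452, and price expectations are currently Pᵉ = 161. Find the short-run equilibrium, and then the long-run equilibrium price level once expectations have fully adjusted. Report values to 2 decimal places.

Short run: with Pᵉ = 161, SRAS is Y = 647 + 5P. Setting AD = SRAS gives 1987 = 10P, so P = 198.70 and Y = 2634 − 5P = 1640.50.
Output 1640.50 is above potential 1452, so over time expected prices rise and SRAS shifts left until Y returns to 1452.
Long run: Y = 1452 on the AD curve gives 1452 = 2634 − 5P, so P = 236.40.

Short run: P = 198.70, Y = 1640.50. Long run: P = 236.40.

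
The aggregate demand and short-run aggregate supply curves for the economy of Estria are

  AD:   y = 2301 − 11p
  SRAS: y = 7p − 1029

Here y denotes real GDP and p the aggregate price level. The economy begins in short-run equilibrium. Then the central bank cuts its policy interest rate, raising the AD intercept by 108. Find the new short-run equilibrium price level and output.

p = 191, y = 308

This is a positive demand shock: AD shifts right.
New AD: y = 2409 − 11p.
Set AD = SRAS: 2409 − 11p = 7p − 1029, so 3438 = 18p and p = 191.
y = 2409 − 11·191 = 308.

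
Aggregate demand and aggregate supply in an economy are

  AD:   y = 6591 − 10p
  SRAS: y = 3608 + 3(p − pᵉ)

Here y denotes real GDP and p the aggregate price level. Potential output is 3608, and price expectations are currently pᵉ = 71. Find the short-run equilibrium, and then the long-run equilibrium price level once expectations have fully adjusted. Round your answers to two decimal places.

Short run: p = 245.85, y = 4132.54. Long run: p = 298.30.

Short run: with pᵉ = 71, SRAS is y = 3395 + 3p. Setting AD = SRAS gives 3196 = 13p, so p = 245.85 and y = 6591 − 10p = 4132.54.
Output 4132.54 is above potential 3608, so over time expected prices rise and SRAS shifts left until y returns to 3608.
Long run: y = 3608 on the AD curve gives 3608 = 6591 − 10p, so p = 298.30.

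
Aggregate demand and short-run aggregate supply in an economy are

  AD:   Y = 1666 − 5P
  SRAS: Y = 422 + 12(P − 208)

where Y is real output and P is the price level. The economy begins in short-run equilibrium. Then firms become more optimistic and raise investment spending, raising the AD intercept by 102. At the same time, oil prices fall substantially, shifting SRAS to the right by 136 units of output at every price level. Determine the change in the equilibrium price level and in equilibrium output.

ΔP = -2, ΔY = +112

After both shocks: AD is Y = 1768 − 5P and SRAS is Y = 12P − 1938.
Setting them equal: 3706 = 17P, so P = 218.
Y = 1768 − 5·218 = 678.
Initially P = 220, Y = 566, so ΔP = -2 and ΔY = +112.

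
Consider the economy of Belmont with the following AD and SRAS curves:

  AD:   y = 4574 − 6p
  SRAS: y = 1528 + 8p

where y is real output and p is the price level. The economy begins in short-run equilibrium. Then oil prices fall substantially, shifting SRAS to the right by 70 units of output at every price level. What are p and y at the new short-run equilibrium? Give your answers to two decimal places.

p = 212.57, y = 3298.57

This is a positive supply shock: SRAS shifts right.
New SRAS: y = 1598 + 8p.
Set AD = SRAS: 4574 − 6p = 1598 + 8p, so 2976 = 14p and p = 212.57.
Substituting into AD, y = 3298.57.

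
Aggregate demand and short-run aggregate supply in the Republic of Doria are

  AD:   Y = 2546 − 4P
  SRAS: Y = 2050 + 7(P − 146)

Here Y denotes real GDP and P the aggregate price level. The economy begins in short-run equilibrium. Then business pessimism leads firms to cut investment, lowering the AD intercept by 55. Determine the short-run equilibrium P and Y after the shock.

P = 133, Y = 1959

This is a negative demand shock: AD shifts left.
New AD: Y = 2491 − 4P.
SRAS can be written Y = 1028 + 7P.
Set AD = SRAS: 2491 − 4P = 1028 + 7P, so 1463 = 11P and P = 133.
Y = 2491 − 4·133 = 1959.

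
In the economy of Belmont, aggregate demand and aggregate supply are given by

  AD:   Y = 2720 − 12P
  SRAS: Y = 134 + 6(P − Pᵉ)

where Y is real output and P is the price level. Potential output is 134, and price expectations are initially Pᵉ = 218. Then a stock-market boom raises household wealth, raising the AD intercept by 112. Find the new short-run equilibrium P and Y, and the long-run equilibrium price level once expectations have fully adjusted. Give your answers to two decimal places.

AD shifts right: new AD is Y = 2832 − 12P. With Pᵉ = 218, SRAS is Y = 6P − 1174.
Short run: 2832 − 12P = 6P − 1174 gives 4006 = 18P, so P = 222.56 and Y = 2832 − 12P = 161.33.
Y = 161.33 is above potential 134; expectations adjust and SRAS shifts left until Y = 134.
Long run: on the new AD curve, 134 = 2832 − 12P gives P = 224.83.

Short run: P = 222.56, Y = 161.33. Long run: P = 224.83.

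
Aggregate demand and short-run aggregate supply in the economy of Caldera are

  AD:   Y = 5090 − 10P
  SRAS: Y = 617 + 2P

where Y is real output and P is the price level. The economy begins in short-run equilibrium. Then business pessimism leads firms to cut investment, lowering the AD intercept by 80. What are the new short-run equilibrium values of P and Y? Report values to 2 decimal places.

P = 366.08, Y = 1349.17

This is a negative demand shock: AD shifts left.
New AD: Y = 5010 − 10P.
Set AD = SRAS: 5010 − 10P = 617 + 2P, so 4393 = 12P and P = 366.08.
Substituting into AD, Y = 1349.17.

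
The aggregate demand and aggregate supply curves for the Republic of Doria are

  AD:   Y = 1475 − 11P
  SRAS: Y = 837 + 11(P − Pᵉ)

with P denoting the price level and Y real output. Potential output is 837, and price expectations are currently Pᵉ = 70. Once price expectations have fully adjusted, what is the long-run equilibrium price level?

Long-run P = 58

Short run: with Pᵉ = 70, SRAS is Y = 67 + 11P. Setting AD = SRAS gives 1408 = 22P, so P = 64 and Y = 1475 − 11·64 = 771.
Output 771 is below potential 837, so over time expected prices fall and SRAS shifts right until Y returns to 837.
Long run: Y = 837 on the AD curve gives 837 = 1475 − 11P, so P = 58.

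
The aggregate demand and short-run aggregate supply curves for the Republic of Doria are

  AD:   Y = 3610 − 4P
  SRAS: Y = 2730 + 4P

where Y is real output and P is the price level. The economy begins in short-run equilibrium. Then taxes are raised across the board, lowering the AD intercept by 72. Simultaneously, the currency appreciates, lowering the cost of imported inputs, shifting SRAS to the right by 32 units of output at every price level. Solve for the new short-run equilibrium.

P = 97, Y = 3150

After both shocks: AD is Y = 3538 − 4P and SRAS is Y = 2762 + 4P.
Setting them equal: 776 = 8P, so P = 97.
Y = 3538 − 4·97 = 3150.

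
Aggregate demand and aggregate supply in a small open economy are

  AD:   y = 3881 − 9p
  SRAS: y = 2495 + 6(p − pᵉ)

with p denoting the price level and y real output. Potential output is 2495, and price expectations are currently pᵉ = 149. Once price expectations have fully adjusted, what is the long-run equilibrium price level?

Short run: with pᵉ = 149, SRAS is y = 1601 + 6p. Setting AD = SRAS gives 2280 = 15p, so p = 152 and y = 3881 − 9·152 = 2513.
Output 2513 is above potential 2495, so over time expected prices rise and SRAS shifts left until y returns to 2495.
Long run: y = 2495 on the AD curve gives 2495 = 3881 − 9p, so p = 154.

Long-run p = 154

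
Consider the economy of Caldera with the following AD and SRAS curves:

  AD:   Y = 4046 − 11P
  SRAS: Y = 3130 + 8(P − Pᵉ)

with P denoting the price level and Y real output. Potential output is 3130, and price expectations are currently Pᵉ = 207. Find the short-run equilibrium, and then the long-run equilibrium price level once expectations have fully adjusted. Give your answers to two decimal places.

Short run: P = 135.37, Y = 2556.95. Long run: P = 83.27.

Short run: with Pᵉ = 207, SRAS is Y = 1474 + 8P. Setting AD = SRAS gives 2572 = 19P, so P = 135.37 and Y = 4046 − 11P = 2556.95.
Output 2556.95 is below potential 3130, so over time expected prices fall and SRAS shifts right until Y returns to 3130.
Long run: Y = 3130 on the AD curve gives 3130 = 4046 − 11P, so P = 83.27.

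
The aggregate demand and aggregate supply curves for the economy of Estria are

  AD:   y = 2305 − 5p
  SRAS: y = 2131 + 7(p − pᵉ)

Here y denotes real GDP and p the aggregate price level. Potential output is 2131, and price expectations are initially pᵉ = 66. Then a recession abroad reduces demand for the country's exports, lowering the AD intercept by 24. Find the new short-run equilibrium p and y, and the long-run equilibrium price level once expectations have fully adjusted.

Short run: p = 51, y = 2026. Long run: p = 30.

AD shifts left: new AD is y = 2281 − 5p. With pᵉ = 66, SRAS is y = 1669 + 7p.
Short run: 2281 − 5p = 1669 + 7p gives 612 = 12p, so p = 51 and y = 2281 − 5·51 = 2026.
y = 2026 is below potential 2131; expectations adjust and SRAS shifts right until y = 2131.
Long run: on the new AD curve, 2131 = 2281 − 5p gives p = 30.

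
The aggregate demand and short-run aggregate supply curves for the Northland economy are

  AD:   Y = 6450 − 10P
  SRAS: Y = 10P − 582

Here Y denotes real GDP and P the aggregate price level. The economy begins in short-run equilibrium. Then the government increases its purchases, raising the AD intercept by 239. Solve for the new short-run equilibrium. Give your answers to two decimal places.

This is a positive demand shock: AD shifts right.
New AD: Y = 6689 − 10P.
Set AD = SRAS: 6689 − 10P = 10P − 582, so 7271 = 20P and P = 363.55.
Substituting into AD, Y = 3053.50.

P = 363.55, Y = 3053.50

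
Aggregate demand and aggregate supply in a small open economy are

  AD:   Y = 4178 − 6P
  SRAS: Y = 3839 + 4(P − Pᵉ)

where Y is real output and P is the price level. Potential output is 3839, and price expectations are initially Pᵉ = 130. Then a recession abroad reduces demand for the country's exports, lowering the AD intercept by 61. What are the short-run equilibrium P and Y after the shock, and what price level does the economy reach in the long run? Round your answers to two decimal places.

AD shifts left: new AD is Y = 4117 − 6P. With Pᵉ = 130, SRAS is Y = 3319 + 4P.
Short run: 4117 − 6P = 3319 + 4P gives 798 = 10P, so P = 79.80 and Y = 4117 − 6P = 3638.20.
Y = 3638.20 is below potential 3839; expectations adjust and SRAS shifts right until Y = 3839.
Long run: on the new AD curve, 3839 = 4117 − 6P gives P = 46.33.

Short run: P = 79.80, Y = 3638.20. Long run: P = 46.33.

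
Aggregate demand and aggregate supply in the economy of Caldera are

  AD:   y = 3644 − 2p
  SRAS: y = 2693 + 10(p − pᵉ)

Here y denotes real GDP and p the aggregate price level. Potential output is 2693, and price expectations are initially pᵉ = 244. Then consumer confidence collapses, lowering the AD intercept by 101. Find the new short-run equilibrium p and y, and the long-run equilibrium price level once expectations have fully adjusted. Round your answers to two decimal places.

Short run: p = 274.17, y = 2994.67. Long run: p = 425.00.

AD shifts left: new AD is y = 3543 − 2p. With pᵉ = 244, SRAS is y = 253 + 10p.
Short run: 3543 − 2p = 253 + 10p gives 3290 = 12p, so p = 274.17 and y = 3543 − 2p = 2994.67.
y = 2994.67 is above potential 2693; expectations adjust and SRAS shifts left until y = 2693.
Long run: on the new AD curve, 2693 = 3543 − 2p gives p = 425.00.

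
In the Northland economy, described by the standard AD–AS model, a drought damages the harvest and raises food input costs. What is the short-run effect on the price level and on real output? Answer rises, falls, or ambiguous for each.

This is an adverse supply shock: SRAS shifts left.
Moving along the downward-sloping AD curve, P rises and Y falls.

Price level: rises; output: falls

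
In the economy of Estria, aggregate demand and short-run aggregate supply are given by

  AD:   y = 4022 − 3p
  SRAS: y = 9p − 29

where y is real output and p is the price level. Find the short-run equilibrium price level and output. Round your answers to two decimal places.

Set AD = SRAS: 4022 − 3p = 9p − 29, so 4051 = 12p and p = 337.58.
Substituting into AD, y = 4022 − 3p = 3009.25.

p = 337.58, y = 3009.25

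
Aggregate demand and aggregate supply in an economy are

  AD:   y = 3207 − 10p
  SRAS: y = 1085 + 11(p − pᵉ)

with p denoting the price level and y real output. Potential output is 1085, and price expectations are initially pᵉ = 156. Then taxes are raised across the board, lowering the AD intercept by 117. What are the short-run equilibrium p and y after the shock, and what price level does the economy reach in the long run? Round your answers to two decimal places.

AD shifts left: new AD is y = 3090 − 10p. With pᵉ = 156, SRAS is y = 11p − 631.
Short run: 3090 − 10p = 11p − 631 gives 3721 = 21p, so p = 177.19 and y = 3090 − 10p = 1318.10.
y = 1318.10 is above potential 1085; expectations adjust and SRAS shifts left until y = 1085.
Long run: on the new AD curve, 1085 = 3090 − 10p gives p = 200.50.

Short run: p = 177.19, y = 1318.10. Long run: p = 200.50.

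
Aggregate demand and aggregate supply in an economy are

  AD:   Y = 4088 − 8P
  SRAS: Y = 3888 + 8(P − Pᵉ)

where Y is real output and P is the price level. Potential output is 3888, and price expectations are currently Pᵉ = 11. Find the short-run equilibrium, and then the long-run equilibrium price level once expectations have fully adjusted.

Short run: with Pᵉ = 11, SRAS is Y = 3800 + 8P. Setting AD = SRAS gives 288 = 16P, so P = 18 and Y = 4088 − 8·18 = 3944.
Output 3944 is above potential 3888, so over time expected prices rise and SRAS shifts left until Y returns to 3888.
Long run: Y = 3888 on the AD curve gives 3888 = 4088 − 8P, so P = 25.

Short run: P = 18, Y = 3944. Long run: P = 25.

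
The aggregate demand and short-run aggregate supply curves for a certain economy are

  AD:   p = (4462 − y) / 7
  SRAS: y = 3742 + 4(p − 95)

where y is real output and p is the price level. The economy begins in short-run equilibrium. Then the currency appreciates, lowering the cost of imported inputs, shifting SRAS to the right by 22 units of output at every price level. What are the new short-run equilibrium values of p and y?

This is a positive supply shock: SRAS shifts right.
New SRAS: y = 3384 + 4p.
Set AD = SRAS: 4462 − 7p = 3384 + 4p, so 1078 = 11p and p = 98.
y = 4462 − 7·98 = 3776.

p = 98, y = 3776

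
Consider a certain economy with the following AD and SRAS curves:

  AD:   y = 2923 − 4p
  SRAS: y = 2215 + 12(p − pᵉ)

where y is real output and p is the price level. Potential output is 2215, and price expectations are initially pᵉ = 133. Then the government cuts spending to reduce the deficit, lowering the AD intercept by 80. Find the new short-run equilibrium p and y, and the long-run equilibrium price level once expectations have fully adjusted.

Short run: p = 139, y = 2287. Long run: p = 157.

AD shifts left: new AD is y = 2843 − 4p. With pᵉ = 133, SRAS is y = 619 + 12p.
Short run: 2843 − 4p = 619 + 12p gives 2224 = 16p, so p = 139 and y = 2843 − 4·139 = 2287.
y = 2287 is above potential 2215; expectations adjust and SRAS shifts left until y = 2215.
Long run: on the new AD curve, 2215 = 2843 − 4p gives p = 157.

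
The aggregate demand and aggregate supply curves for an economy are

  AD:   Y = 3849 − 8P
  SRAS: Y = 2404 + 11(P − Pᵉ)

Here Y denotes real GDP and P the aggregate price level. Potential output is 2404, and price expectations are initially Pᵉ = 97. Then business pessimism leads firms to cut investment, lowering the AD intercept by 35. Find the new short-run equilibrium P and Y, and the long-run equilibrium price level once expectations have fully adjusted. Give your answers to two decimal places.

AD shifts left: new AD is Y = 3814 − 8P. With Pᵉ = 97, SRAS is Y = 1337 + 11P.
Short run: 3814 − 8P = 1337 + 11P gives 2477 = 19P, so P = 130.37 and Y = 3814 − 8P = 2771.05.
Y = 2771.05 is above potential 2404; expectations adjust and SRAS shifts left until Y = 2404.
Long run: on the new AD curve, 2404 = 3814 − 8P gives P = 176.25.

Short run: P = 130.37, Y = 2771.05. Long run: P = 176.25.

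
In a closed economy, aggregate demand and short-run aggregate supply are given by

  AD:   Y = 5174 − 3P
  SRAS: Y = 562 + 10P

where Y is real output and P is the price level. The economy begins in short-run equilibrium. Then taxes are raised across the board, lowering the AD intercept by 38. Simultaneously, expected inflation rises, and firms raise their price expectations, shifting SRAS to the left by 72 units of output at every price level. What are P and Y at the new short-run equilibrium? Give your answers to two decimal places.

After both shocks: AD is Y = 5136 − 3P and SRAS is Y = 490 + 10P.
Setting them equal: 4646 = 13P, so P = 357.38.
Substituting into AD, Y = 4063.85.

P = 357.38, Y = 4063.85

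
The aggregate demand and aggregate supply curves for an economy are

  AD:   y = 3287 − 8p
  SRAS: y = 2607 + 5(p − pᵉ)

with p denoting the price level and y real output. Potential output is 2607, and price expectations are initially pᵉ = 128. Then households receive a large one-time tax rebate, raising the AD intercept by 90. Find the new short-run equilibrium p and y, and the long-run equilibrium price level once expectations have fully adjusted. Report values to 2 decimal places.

Short run: p = 108.46, y = 2509.31. Long run: p = 96.25.

AD shifts right: new AD is y = 3377 − 8p. With pᵉ = 128, SRAS is y = 1967 + 5p.
Short run: 3377 − 8p = 1967 + 5p gives 1410 = 13p, so p = 108.46 and y = 3377 − 8p = 2509.31.
y = 2509.31 is below potential 2607; expectations adjust and SRAS shifts right until y = 2607.
Long run: on the new AD curve, 2607 = 3377 − 8p gives p = 96.25.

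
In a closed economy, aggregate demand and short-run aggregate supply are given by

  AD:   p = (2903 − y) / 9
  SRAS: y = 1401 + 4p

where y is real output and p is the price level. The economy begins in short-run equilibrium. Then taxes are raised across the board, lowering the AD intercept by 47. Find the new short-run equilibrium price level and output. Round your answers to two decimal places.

This is a negative demand shock: AD shifts left.
New AD: y = 2856 − 9p.
Set AD = SRAS: 2856 − 9p = 1401 + 4p, so 1455 = 13p and p = 111.92.
Substituting into AD, y = 1848.69.

p = 111.92, y = 1848.69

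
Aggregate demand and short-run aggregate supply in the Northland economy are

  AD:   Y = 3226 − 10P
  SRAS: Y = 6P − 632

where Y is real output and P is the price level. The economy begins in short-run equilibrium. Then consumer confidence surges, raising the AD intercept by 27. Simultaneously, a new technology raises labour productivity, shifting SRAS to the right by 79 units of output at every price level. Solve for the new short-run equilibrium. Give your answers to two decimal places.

P = 237.88, Y = 874.25

After both shocks: AD is Y = 3253 − 10P and SRAS is Y = 6P − 553.
Setting them equal: 3806 = 16P, so P = 237.88.
Substituting into AD, Y = 874.25.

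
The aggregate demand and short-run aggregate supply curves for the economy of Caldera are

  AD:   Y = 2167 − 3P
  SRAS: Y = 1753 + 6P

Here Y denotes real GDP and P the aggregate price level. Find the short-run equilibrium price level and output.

Set AD = SRAS: 2167 − 3P = 1753 + 6P, so 414 = 9P and P = 46.
Then Y = 2167 − 3·46 = 2029.

P = 46, Y = 2029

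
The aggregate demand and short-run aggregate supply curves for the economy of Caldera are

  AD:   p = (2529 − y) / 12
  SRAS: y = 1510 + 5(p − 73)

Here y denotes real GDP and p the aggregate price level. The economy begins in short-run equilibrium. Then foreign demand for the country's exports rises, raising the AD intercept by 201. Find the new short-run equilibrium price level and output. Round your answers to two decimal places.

p = 93.24, y = 1611.18

This is a positive demand shock: AD shifts right.
New AD: y = 2730 − 12p.
SRAS can be written y = 1145 + 5p.
Set AD = SRAS: 2730 − 12p = 1145 + 5p, so 1585 = 17p and p = 93.24.
Substituting into AD, y = 1611.18.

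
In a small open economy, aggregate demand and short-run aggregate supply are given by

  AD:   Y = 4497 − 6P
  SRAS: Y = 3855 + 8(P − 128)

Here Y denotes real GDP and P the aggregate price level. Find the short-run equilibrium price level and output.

P = 119, Y = 3783

Write SRAS as Y = 3855 + 8P − 1024 = 2831 + 8P.
Set AD = SRAS: 4497 − 6P = 2831 + 8P, so 1666 = 14P and P = 119.
Then Y = 4497 − 6·119 = 3783.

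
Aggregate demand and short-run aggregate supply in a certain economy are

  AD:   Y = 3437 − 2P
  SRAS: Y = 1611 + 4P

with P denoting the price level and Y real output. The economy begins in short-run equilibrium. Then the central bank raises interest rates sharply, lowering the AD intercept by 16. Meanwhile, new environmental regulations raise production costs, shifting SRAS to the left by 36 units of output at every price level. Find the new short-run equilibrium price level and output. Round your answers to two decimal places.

After both shocks: AD is Y = 3421 − 2P and SRAS is Y = 1575 + 4P.
Setting them equal: 1846 = 6P, so P = 307.67.
Substituting into AD, Y = 2805.67.

P = 307.67, Y = 2805.67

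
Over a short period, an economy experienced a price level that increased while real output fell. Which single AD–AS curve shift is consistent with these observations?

P rose and Y fell. An AD shift moves P and Y in the same direction; an SRAS shift moves them in opposite directions.
Here P and Y moved in opposite directions, so the SRAS curve shifted.
Since Y fell, SRAS shifted left.

SRAS shifted left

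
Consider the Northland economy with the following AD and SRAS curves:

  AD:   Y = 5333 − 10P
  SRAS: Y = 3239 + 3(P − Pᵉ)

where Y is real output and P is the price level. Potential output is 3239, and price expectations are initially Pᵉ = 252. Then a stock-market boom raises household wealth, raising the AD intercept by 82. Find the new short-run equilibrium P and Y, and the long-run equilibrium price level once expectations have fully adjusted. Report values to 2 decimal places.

Short run: P = 225.54, Y = 3159.62. Long run: P = 217.60.

AD shifts right: new AD is Y = 5415 − 10P. With Pᵉ = 252, SRAS is Y = 2483 + 3P.
Short run: 5415 − 10P = 2483 + 3P gives 2932 = 13P, so P = 225.54 and Y = 5415 − 10P = 3159.62.
Y = 3159.62 is below potential 3239; expectations adjust and SRAS shifts right until Y = 3239.
Long run: on the new AD curve, 3239 = 5415 − 10P gives P = 217.60.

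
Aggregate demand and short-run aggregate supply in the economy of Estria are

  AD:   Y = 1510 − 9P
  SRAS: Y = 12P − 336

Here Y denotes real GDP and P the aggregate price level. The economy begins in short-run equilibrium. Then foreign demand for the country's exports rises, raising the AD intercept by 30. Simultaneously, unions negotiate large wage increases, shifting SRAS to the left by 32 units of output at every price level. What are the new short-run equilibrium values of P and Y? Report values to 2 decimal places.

P = 90.86, Y = 722.29

After both shocks: AD is Y = 1540 − 9P and SRAS is Y = 12P − 368.
Setting them equal: 1908 = 21P, so P = 90.86.
Substituting into AD, Y = 722.29.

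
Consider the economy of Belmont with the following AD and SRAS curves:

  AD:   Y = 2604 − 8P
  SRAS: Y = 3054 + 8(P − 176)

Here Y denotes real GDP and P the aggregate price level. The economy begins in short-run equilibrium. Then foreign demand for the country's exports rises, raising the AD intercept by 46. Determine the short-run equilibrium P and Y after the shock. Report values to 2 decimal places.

P = 62.75, Y = 2148.00

This is a positive demand shock: AD shifts right.
New AD: Y = 2650 − 8P.
SRAS can be written Y = 1646 + 8P.
Set AD = SRAS: 2650 − 8P = 1646 + 8P, so 1004 = 16P and P = 62.75.
Substituting into AD, Y = 2148.00.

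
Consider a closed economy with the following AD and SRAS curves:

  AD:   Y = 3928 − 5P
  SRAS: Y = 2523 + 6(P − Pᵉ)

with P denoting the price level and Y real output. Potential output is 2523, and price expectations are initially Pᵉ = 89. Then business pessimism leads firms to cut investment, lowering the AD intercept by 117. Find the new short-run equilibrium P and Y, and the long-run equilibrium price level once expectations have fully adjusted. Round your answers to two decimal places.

Short run: P = 165.64, Y = 2982.82. Long run: P = 257.60.

AD shifts left: new AD is Y = 3811 − 5P. With Pᵉ = 89, SRAS is Y = 1989 + 6P.
Short run: 3811 − 5P = 1989 + 6P gives 1822 = 11P, so P = 165.64 and Y = 3811 − 5P = 2982.82.
Y = 2982.82 is above potential 2523; expectations adjust and SRAS shifts left until Y = 2523.
Long run: on the new AD curve, 2523 = 3811 − 5P gives P = 257.60.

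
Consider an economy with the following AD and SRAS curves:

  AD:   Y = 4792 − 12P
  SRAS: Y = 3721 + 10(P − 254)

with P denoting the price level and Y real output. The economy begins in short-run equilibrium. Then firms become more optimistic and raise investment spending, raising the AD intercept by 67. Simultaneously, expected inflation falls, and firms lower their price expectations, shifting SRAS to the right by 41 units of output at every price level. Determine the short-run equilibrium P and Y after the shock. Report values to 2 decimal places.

After both shocks: AD is Y = 4859 − 12P and SRAS is Y = 1222 + 10P.
Setting them equal: 3637 = 22P, so P = 165.32.
Substituting into AD, Y = 2875.18.

P = 165.32, Y = 2875.18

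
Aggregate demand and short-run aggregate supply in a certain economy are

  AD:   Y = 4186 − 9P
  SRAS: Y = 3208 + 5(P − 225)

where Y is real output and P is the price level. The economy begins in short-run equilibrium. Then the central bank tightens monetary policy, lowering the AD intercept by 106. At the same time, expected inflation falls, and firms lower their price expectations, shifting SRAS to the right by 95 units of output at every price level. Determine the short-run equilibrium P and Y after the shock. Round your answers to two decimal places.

After both shocks: AD is Y = 4080 − 9P and SRAS is Y = 2178 + 5P.
Setting them equal: 1902 = 14P, so P = 135.86.
Substituting into AD, Y = 2857.29.

P = 135.86, Y = 2857.29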